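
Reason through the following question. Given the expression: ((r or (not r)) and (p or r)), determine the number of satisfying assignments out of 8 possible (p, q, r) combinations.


Check all 8 assignments:
p=0, q=0, r=0: 0
p=0, q=0, r=1: 1
p=0, q=1, r=0: 0
p=0, q=1, r=1: 1
p=1, q=0, r=0: 1
p=1, q=0, r=1: 1
p=1, q=1, r=0: 1
p=1, q=1, r=1: 1
Count of True = 6

6


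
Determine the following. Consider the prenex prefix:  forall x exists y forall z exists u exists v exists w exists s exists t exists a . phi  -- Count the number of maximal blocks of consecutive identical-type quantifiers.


Quantifier-type sequence: A E A E E E E E E  (A=forall, E=exists)
Group into maximal same-type runs:
  Ax1 | Ex1 | Ax1 | Ex6
Number of blocks = 4

4


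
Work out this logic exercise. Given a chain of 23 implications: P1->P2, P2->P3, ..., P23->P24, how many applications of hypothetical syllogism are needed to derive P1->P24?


With 23 implications in a chain connecting 24 propositions:
P1->P2, P2->P3, ..., P23->P24
Steps needed = (number of implications) - 1 = 23 - 1 = 22

22


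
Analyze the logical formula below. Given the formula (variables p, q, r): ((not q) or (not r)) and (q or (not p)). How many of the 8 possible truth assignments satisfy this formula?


Evaluate all 8 assignments for p, q, r:
p=0, q=0, r=0: 1
p=0, q=0, r=1: 1
p=0, q=1, r=0: 1
p=0, q=1, r=1: 0
p=1, q=0, r=0: 0
p=1, q=0, r=1: 0
p=1, q=1, r=0: 1
p=1, q=1, r=1: 0
Satisfying count = 4

4


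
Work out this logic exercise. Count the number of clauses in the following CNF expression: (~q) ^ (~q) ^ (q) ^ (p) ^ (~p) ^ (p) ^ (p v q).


A CNF formula is a conjunction of clauses.
Clauses are separated by ^.
Counting the conjuncts: 7 clauses.

7


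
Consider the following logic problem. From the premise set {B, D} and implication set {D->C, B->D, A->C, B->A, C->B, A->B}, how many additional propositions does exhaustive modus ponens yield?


Initial facts: {B, D}
Apply modus ponens to closure:
  D and D->C  =>  C
  B and B->A  =>  A
Final known: {A, B, C, D}
New propositions: {A, C}
Count = 2

2


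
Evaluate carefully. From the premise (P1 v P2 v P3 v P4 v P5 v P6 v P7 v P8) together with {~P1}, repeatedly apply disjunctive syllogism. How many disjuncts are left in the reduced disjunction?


Original disjuncts (8): P1, P2, P3, P4, P5, P6, P7, P8
Negated (eliminate): ~P1
Remaining disjuncts: P2, P3, P4, P5, P6, P7, P8
Count = 8 - 1 = 7

7


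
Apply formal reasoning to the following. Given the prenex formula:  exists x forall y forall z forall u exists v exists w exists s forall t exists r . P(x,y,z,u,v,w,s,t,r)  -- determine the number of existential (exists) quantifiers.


Quantifier prefix: exists x forall y forall z forall u exists v exists w exists s forall t exists r
Mark each quantifier type:
  E U U U E E E U E
Universal count = 4, Existential count = 5
Asked for existential (exists) quantifiers: 5

5


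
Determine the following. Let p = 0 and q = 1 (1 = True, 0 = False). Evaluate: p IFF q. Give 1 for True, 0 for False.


p = 0, q = 1
Operation: p IFF q
Evaluate: 0 IFF 1 = 0

0


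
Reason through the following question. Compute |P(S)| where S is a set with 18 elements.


The power set of a set with n elements has 2^n elements.
|P(S)| = 2^18 = 262144

262144


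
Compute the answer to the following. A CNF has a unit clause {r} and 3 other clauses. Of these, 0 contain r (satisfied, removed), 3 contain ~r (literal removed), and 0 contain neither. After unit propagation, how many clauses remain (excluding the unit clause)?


Satisfied (removed): 0
Shortened (remain): 3
Unchanged (remain): 0
Remaining = 3 + 0 = 3

3


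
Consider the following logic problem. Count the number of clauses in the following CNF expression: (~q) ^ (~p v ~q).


A CNF formula is a conjunction of clauses.
Clauses are separated by ^.
Counting the conjuncts: 2 clauses.

2


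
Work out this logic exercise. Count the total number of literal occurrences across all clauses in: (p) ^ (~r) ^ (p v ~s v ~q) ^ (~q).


Counting literals in each clause:
Clause 1: 1 literal(s)
Clause 2: 1 literal(s)
Clause 3: 3 literal(s)
Clause 4: 1 literal(s)
Total = 6

6


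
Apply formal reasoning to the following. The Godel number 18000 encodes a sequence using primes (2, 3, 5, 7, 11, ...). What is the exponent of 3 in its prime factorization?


Factorize 18000 by dividing by 3 repeatedly.
Division steps: 3 divides 18000 exactly 2 time(s).
Exponent of 3 = 2

2


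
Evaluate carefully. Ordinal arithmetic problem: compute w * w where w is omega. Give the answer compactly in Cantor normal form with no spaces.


Compute w * w.
Ordinal * is associative and left-distributive over +, but NOT commutative; for finite n>1, n*w = w but w*n stays w*n.
w * w = w^2 by definition.
Result = w^2

w^2


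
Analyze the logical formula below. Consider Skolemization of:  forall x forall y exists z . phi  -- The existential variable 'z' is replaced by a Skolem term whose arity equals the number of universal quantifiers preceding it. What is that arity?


Quantifier prefix: forall x forall y exists z
'z' is existentially quantified at position 3.
Universal variables preceding it: x, y
Skolem function arity = 2

2


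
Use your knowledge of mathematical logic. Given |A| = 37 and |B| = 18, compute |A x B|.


The Cartesian product A x B contains all ordered pairs (a, b).
|A x B| = |A| * |B| = 37 * 18 = 666

666


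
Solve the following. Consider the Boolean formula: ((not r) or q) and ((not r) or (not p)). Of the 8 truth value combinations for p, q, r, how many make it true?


Evaluate all 8 assignments for p, q, r:
p=0, q=0, r=0: 1
p=0, q=0, r=1: 0
p=0, q=1, r=0: 1
p=0, q=1, r=1: 1
p=1, q=0, r=0: 1
p=1, q=0, r=1: 0
p=1, q=1, r=0: 1
p=1, q=1, r=1: 0
Satisfying count = 5

5


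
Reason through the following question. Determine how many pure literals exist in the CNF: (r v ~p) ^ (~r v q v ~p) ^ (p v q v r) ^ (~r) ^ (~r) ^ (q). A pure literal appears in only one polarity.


Check each variable for pure literal status:
p: mixed (not pure)
q: pure positive
r: mixed (not pure)
Pure literal count = 1

1


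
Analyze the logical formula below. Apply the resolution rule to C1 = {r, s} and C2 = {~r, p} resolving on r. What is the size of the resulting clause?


Remove r from C1 and ~r from C2.
C1 remainder: {s}
C2 remainder: {p}
Union (resolvent): {p, s}
Resolvent has 2 literal(s).

2


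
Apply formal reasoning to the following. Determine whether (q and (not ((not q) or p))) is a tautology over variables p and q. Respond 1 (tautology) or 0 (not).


Check all 4 assignments:
p=0, q=0: 0
p=0, q=1: 1
p=1, q=0: 0
p=1, q=1: 0
Satisfying count = 1/4.
Tautology iff count = 4: no.

0


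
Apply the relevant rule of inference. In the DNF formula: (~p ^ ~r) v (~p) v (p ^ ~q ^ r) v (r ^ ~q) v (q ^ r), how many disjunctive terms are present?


A DNF formula is a disjunction of terms (conjunctions).
Terms are separated by v.
Counting the disjuncts: 5 terms.

5


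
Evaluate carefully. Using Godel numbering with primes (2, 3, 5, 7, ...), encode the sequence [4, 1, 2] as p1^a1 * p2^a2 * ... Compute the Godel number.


Encode each element as an exponent of the corresponding prime:
  2^4 = 16
  3^1 = 3
  5^2 = 25
Product = 16 * 3 * 25 = 1200

1200


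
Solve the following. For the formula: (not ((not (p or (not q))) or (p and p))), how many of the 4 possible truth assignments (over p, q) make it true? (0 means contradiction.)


Check all 4 assignments:
p=0, q=0: 1
p=0, q=1: 0
p=1, q=0: 0
p=1, q=1: 0
Count of True = 1

1


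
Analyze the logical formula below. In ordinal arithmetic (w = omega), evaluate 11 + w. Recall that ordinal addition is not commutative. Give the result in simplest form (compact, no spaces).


Compute 11 + w.
Ordinal + is associative but NOT commutative; for finite n>0, n + w = w but w + n stays w+n.
Any finite left addend is absorbed by w on the right: 11 + w = w.
Result = w

w


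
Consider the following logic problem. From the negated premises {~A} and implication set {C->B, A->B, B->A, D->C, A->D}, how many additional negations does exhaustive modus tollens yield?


Initial negated facts: {~A}
Apply modus tollens to closure:
  ~A and B->A  =>  ~B
  ~B and C->B  =>  ~C
  ~C and D->C  =>  ~D
Final negated: {~A, ~B, ~C, ~D}
New negations: {~B, ~C, ~D}
Count = 3

3


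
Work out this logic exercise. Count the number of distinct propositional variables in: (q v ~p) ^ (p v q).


Identify each variable that appears in the formula.
Variables found: p, q
Count = 2

2


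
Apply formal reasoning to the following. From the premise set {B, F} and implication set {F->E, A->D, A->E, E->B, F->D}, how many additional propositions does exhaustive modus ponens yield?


Initial facts: {B, F}
Apply modus ponens to closure:
  F and F->E  =>  E
  F and F->D  =>  D
Final known: {B, D, E, F}
New propositions: {D, E}
Count = 2

2


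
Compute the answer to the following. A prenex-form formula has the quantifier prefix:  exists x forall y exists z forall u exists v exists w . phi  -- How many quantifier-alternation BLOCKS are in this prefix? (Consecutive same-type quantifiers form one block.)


Quantifier-type sequence: E A E A E E  (A=forall, E=exists)
Group into maximal same-type runs:
  Ex1 | Ax1 | Ex1 | Ax1 | Ex2
Number of blocks = 5

5


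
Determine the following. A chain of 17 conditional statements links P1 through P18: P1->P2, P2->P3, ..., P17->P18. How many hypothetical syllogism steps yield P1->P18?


With 17 implications in a chain connecting 18 propositions:
P1->P2, P2->P3, ..., P17->P18
Steps needed = (number of implications) - 1 = 17 - 1 = 16

16


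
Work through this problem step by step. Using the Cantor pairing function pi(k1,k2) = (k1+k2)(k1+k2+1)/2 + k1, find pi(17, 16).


k1 + k2 = 33
(k1+k2)(k1+k2+1)/2 = 33 * 34 / 2 = 561
pi = 561 + 17 = 578

578


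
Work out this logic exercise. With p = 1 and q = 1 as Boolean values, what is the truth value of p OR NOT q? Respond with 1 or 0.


p = 1, q = 1
Operation: p OR NOT q
Evaluate: 1 OR NOT 1 = 1

1


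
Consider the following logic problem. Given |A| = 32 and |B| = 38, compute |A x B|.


The Cartesian product A x B contains all ordered pairs (a, b).
|A x B| = |A| * |B| = 32 * 38 = 1216

1216


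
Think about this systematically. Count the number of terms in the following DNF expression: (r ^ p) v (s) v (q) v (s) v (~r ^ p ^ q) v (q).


A DNF formula is a disjunction of terms (conjunctions).
Terms are separated by v.
Counting the disjuncts: 6 terms.

6


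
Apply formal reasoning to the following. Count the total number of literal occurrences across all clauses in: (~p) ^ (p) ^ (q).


Counting literals in each clause:
Clause 1: 1 literal(s)
Clause 2: 1 literal(s)
Clause 3: 1 literal(s)
Total = 3

3


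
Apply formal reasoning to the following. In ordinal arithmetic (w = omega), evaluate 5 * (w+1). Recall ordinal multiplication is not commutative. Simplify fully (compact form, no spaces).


Compute 5 * (w+1).
Ordinal * is associative and left-distributive over +, but NOT commutative; for finite n>1, n*w = w but w*n stays w*n.
By left-distributivity: 5 * (w+1) = 5*w + 5*1 = w + 5 = w+5.
Result = w+5

w+5


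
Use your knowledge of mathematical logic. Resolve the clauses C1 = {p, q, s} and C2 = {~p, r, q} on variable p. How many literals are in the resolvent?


Remove p from C1 and ~p from C2.
C1 remainder: {q, s}
C2 remainder: {r, q}
Union (resolvent): {q, r, s}
Resolvent has 3 literal(s).

3


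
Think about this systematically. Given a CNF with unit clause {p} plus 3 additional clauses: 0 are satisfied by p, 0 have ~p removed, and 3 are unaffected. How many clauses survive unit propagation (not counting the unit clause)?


Satisfied (removed): 0
Shortened (remain): 0
Unchanged (remain): 3
Remaining = 0 + 3 = 3

3


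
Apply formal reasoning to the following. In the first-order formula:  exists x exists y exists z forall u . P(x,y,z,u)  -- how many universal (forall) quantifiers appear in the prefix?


Quantifier prefix: exists x exists y exists z forall u
Mark each quantifier type:
  E E E U
Universal count = 1, Existential count = 3
Asked for universal (forall) quantifiers: 1

1


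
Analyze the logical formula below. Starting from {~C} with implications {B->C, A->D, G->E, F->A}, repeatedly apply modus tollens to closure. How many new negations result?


Initial negated facts: {~C}
Apply modus tollens to closure:
  ~C and B->C  =>  ~B
Final negated: {~B, ~C}
New negations: {~B}
Count = 1

1


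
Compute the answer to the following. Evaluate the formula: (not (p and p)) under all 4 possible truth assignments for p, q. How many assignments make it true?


Check all 4 assignments:
p=0, q=0: 1
p=0, q=1: 1
p=1, q=0: 0
p=1, q=1: 0
Count of True = 2

2


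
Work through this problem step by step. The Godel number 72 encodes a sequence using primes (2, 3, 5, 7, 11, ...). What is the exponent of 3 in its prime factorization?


Factorize 72 by dividing by 3 repeatedly.
Division steps: 3 divides 72 exactly 2 time(s).
Exponent of 3 = 2

2


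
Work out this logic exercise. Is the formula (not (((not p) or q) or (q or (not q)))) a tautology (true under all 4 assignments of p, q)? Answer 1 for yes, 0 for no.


Check all 4 assignments:
p=0, q=0: 0
p=0, q=1: 0
p=1, q=0: 0
p=1, q=1: 0
Satisfying count = 0/4.
Tautology iff count = 4: no.

0


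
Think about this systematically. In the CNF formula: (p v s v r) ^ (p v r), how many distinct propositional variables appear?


Identify each variable that appears in the formula.
Variables found: p, r, s
Count = 3

3


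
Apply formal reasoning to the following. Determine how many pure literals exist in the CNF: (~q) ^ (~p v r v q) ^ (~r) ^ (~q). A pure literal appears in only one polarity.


Check each variable for pure literal status:
p: pure negative
q: mixed (not pure)
r: mixed (not pure)
Pure literal count = 1

1


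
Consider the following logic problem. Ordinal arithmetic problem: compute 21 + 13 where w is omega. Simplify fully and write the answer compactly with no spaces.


Compute 21 + 13.
Ordinal + is associative but NOT commutative; for finite n>0, n + w = w but w + n stays w+n.
Both operands finite; ordinal + agrees with natural +: 21 + 13 = 34.
Result = 34

34


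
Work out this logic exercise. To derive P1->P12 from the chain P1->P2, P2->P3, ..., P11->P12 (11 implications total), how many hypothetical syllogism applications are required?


With 11 implications in a chain connecting 12 propositions:
P1->P2, P2->P3, ..., P11->P12
Steps needed = (number of implications) - 1 = 11 - 1 = 10

10


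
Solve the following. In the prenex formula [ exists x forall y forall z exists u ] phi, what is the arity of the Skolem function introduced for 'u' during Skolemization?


Quantifier prefix: exists x forall y forall z exists u
'u' is existentially quantified at position 4.
Universal variables preceding it: y, z
Skolem function arity = 2

2


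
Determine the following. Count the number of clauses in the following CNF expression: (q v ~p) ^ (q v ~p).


A CNF formula is a conjunction of clauses.
Clauses are separated by ^.
Counting the conjuncts: 2 clauses.

2


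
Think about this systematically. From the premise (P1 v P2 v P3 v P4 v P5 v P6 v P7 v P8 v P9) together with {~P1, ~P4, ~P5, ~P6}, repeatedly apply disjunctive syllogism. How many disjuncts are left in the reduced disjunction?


Original disjuncts (9): P1, P2, P3, P4, P5, P6, P7, P8, P9
Negated (eliminate): ~P1, ~P4, ~P5, ~P6
Remaining disjuncts: P2, P3, P7, P8, P9
Count = 9 - 4 = 5

5


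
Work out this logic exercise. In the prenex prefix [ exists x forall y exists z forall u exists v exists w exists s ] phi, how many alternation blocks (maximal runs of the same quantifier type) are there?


Quantifier-type sequence: E A E A E E E  (A=forall, E=exists)
Group into maximal same-type runs:
  Ex1 | Ax1 | Ex1 | Ax1 | Ex3
Number of blocks = 5

5


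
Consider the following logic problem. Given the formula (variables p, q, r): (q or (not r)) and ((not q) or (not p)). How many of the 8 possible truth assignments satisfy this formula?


Evaluate all 8 assignments for p, q, r:
p=0, q=0, r=0: 1
p=0, q=0, r=1: 0
p=0, q=1, r=0: 1
p=0, q=1, r=1: 1
p=1, q=0, r=0: 1
p=1, q=0, r=1: 0
p=1, q=1, r=0: 0
p=1, q=1, r=1: 0
Satisfying count = 4

4


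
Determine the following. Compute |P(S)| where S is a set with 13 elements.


The power set of a set with n elements has 2^n elements.
|P(S)| = 2^13 = 8192

8192


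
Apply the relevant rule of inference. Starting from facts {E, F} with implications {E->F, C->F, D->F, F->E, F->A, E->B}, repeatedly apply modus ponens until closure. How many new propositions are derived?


Initial facts: {E, F}
Apply modus ponens to closure:
  F and F->A  =>  A
  E and E->B  =>  B
Final known: {A, B, E, F}
New propositions: {A, B}
Count = 2

2


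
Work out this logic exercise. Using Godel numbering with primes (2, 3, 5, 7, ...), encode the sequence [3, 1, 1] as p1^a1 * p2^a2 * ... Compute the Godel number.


Encode each element as an exponent of the corresponding prime:
  2^3 = 8
  3^1 = 3
  5^1 = 5
Product = 8 * 3 * 5 = 120

120


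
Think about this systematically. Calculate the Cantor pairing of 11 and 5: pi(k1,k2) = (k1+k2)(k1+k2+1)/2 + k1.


k1 + k2 = 16
(k1+k2)(k1+k2+1)/2 = 16 * 17 / 2 = 136
pi = 136 + 11 = 147

147


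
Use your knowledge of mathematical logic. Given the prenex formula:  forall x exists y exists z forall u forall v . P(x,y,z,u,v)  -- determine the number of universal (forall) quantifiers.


Quantifier prefix: forall x exists y exists z forall u forall v
Mark each quantifier type:
  U E E U U
Universal count = 3, Existential count = 2
Asked for universal (forall) quantifiers: 3

3


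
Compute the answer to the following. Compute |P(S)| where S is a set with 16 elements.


The power set of a set with n elements has 2^n elements.
|P(S)| = 2^16 = 65536

65536


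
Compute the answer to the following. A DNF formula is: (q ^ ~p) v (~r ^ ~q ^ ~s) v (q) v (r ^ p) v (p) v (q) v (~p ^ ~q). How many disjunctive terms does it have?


A DNF formula is a disjunction of terms (conjunctions).
Terms are separated by v.
Counting the disjuncts: 7 terms.

7


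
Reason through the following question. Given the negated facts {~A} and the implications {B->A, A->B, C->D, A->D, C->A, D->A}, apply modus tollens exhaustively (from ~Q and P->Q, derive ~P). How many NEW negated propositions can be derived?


Initial negated facts: {~A}
Apply modus tollens to closure:
  ~A and B->A  =>  ~B
  ~A and C->A  =>  ~C
  ~A and D->A  =>  ~D
Final negated: {~A, ~B, ~C, ~D}
New negations: {~B, ~C, ~D}
Count = 3

3


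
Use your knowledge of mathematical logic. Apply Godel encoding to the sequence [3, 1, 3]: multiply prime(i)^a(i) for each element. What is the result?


Encode each element as an exponent of the corresponding prime:
  2^3 = 8
  3^1 = 3
  5^3 = 125
Product = 8 * 3 * 125 = 3000

3000


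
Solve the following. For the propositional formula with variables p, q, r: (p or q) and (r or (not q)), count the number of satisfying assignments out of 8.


Evaluate all 8 assignments for p, q, r:
p=0, q=0, r=0: 0
p=0, q=0, r=1: 0
p=0, q=1, r=0: 0
p=0, q=1, r=1: 1
p=1, q=0, r=0: 1
p=1, q=0, r=1: 1
p=1, q=1, r=0: 0
p=1, q=1, r=1: 1
Satisfying count = 4

4


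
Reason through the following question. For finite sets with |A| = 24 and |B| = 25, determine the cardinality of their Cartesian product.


The Cartesian product A x B contains all ordered pairs (a, b).
|A x B| = |A| * |B| = 24 * 25 = 600

600


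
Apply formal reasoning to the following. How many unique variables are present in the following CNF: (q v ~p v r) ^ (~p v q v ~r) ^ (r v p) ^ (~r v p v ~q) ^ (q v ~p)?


Identify each variable that appears in the formula.
Variables found: p, q, r
Count = 3

3


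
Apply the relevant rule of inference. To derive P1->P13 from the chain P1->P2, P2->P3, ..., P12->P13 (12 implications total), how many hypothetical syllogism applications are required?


With 12 implications in a chain connecting 13 propositions:
P1->P2, P2->P3, ..., P12->P13
Steps needed = (number of implications) - 1 = 12 - 1 = 11

11


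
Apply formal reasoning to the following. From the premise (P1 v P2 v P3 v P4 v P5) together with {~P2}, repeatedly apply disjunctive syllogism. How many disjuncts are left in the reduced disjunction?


Original disjuncts (5): P1, P2, P3, P4, P5
Negated (eliminate): ~P2
Remaining disjuncts: P1, P3, P4, P5
Count = 5 - 1 = 4

4


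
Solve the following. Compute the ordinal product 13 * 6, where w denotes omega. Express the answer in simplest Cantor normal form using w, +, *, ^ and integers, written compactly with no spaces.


Compute 13 * 6.
Ordinal * is associative and left-distributive over +, but NOT commutative; for finite n>1, n*w = w but w*n stays w*n.
Both finite; ordinal * agrees with natural *: 13 * 6 = 78.
Result = 78

78


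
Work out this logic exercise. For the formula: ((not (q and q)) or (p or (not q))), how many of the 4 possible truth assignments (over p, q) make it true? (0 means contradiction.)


Check all 4 assignments:
p=0, q=0: 1
p=0, q=1: 0
p=1, q=0: 1
p=1, q=1: 1
Count of True = 3

3


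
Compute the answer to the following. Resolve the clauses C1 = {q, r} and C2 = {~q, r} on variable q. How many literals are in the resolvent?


Remove q from C1 and ~q from C2.
C1 remainder: {r}
C2 remainder: {r}
Union (resolvent): {r}
Resolvent has 1 literal(s).

1


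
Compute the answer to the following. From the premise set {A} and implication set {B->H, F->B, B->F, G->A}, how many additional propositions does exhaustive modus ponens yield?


Initial facts: {A}
Apply modus ponens to closure:
  (no implication fires)
Final known: {A}
New propositions: {(none)}
Count = 0

0


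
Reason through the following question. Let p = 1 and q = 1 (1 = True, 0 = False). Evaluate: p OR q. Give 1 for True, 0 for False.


p = 1, q = 1
Operation: p OR q
Evaluate: 1 OR 1 = 1

1


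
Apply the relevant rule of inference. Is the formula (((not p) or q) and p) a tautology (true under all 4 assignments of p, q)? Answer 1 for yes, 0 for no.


Check all 4 assignments:
p=0, q=0: 0
p=0, q=1: 0
p=1, q=0: 0
p=1, q=1: 1
Satisfying count = 1/4.
Tautology iff count = 4: no.

0


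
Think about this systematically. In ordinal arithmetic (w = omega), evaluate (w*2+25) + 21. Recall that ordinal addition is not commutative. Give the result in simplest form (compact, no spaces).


Compute (w*2+25) + 21.
Ordinal + is associative but NOT commutative; for finite n>0, n + w = w but w + n stays w+n.
By associativity: (w*2+25) + 21 = w*2 + (25+21) = w*2+46.
Result = w*2+46

w*2+46


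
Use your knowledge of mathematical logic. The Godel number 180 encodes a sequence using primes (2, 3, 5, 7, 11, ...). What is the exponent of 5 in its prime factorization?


Factorize 180 by dividing by 5 repeatedly.
Division steps: 5 divides 180 exactly 1 time(s).
Exponent of 5 = 1

1


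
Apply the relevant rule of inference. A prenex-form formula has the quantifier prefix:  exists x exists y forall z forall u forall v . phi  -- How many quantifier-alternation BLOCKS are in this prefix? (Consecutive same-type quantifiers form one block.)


Quantifier-type sequence: E E A A A  (A=forall, E=exists)
Group into maximal same-type runs:
  Ex2 | Ax3
Number of blocks = 2

2


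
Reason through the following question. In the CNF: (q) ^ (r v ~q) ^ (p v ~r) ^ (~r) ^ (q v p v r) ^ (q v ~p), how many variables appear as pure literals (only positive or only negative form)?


Check each variable for pure literal status:
p: mixed (not pure)
q: mixed (not pure)
r: mixed (not pure)
Pure literal count = 0

0


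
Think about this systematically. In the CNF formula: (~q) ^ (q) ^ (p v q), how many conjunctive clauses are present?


A CNF formula is a conjunction of clauses.
Clauses are separated by ^.
Counting the conjuncts: 3 clauses.

3


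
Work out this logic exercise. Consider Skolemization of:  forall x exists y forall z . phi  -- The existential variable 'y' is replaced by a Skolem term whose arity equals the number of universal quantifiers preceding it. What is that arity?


Quantifier prefix: forall x exists y forall z
'y' is existentially quantified at position 2.
Universal variables preceding it: x
Skolem function arity = 1

1


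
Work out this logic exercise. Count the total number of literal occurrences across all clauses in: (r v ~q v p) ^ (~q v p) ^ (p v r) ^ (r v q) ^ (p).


Counting literals in each clause:
Clause 1: 3 literal(s)
Clause 2: 2 literal(s)
Clause 3: 2 literal(s)
Clause 4: 2 literal(s)
Clause 5: 1 literal(s)
Total = 10

10


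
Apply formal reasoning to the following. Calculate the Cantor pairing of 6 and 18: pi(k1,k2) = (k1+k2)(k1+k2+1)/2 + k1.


k1 + k2 = 24
(k1+k2)(k1+k2+1)/2 = 24 * 25 / 2 = 300
pi = 300 + 6 = 306

306


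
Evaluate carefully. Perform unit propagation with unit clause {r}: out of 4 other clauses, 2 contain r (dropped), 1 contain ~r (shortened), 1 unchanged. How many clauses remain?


Satisfied (removed): 2
Shortened (remain): 1
Unchanged (remain): 1
Remaining = 1 + 1 = 2

2


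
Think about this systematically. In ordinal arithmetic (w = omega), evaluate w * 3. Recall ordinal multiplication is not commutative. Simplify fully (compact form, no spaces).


Compute w * 3.
Ordinal * is associative and left-distributive over +, but NOT commutative; for finite n>1, n*w = w but w*n stays w*n.
w * 3 means 3 copies of w concatenated: w*3.
Result = w*3

w*3


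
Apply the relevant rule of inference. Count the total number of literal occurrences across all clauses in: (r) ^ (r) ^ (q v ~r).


Counting literals in each clause:
Clause 1: 1 literal(s)
Clause 2: 1 literal(s)
Clause 3: 2 literal(s)
Total = 4

4


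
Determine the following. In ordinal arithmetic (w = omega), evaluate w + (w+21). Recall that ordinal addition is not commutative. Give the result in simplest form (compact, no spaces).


Compute w + (w+21).
Ordinal + is associative but NOT commutative; for finite n>0, n + w = w but w + n stays w+n.
w + (w+21) = (w+w) + 21 = w*2+21.
Result = w*2+21

w*2+21


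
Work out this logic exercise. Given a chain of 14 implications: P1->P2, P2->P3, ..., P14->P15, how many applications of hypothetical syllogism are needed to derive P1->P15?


With 14 implications in a chain connecting 15 propositions:
P1->P2, P2->P3, ..., P14->P15
Steps needed = (number of implications) - 1 = 14 - 1 = 13

13


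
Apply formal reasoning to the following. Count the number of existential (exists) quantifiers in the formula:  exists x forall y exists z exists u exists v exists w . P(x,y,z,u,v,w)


Quantifier prefix: exists x forall y exists z exists u exists v exists w
Mark each quantifier type:
  E U E E E E
Universal count = 1, Existential count = 5
Asked for existential (exists) quantifiers: 5

5


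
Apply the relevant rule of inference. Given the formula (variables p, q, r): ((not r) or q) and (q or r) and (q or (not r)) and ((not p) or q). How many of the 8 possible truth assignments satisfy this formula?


Evaluate all 8 assignments for p, q, r:
p=0, q=0, r=0: 0
p=0, q=0, r=1: 0
p=0, q=1, r=0: 1
p=0, q=1, r=1: 1
p=1, q=0, r=0: 0
p=1, q=0, r=1: 0
p=1, q=1, r=0: 1
p=1, q=1, r=1: 1
Satisfying count = 4

4


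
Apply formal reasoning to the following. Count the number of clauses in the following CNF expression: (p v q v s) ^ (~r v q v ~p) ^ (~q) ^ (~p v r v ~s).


A CNF formula is a conjunction of clauses.
Clauses are separated by ^.
Counting the conjuncts: 4 clauses.

4


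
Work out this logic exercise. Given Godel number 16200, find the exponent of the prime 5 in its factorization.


Factorize 16200 by dividing by 5 repeatedly.
Division steps: 5 divides 16200 exactly 2 time(s).
Exponent of 5 = 2

2


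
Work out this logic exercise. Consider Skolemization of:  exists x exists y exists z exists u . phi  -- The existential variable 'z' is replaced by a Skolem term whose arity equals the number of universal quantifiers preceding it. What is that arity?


Quantifier prefix: exists x exists y exists z exists u
'z' is existentially quantified at position 3.
No universal quantifiers precede it.
Skolem function arity = 0 (a Skolem constant)

0


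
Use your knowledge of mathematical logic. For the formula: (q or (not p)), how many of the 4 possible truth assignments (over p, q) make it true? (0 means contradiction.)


Check all 4 assignments:
p=0, q=0: 1
p=0, q=1: 1
p=1, q=0: 0
p=1, q=1: 1
Count of True = 3

3


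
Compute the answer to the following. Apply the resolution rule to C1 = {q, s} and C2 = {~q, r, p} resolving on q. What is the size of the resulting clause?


Remove q from C1 and ~q from C2.
C1 remainder: {s}
C2 remainder: {r, p}
Union (resolvent): {p, r, s}
Resolvent has 3 literal(s).

3


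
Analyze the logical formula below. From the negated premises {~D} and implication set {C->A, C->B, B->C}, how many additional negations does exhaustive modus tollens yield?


Initial negated facts: {~D}
Apply modus tollens to closure:
  (no implication fires)
Final negated: {~D}
New negations: {(none)}
Count = 0

0


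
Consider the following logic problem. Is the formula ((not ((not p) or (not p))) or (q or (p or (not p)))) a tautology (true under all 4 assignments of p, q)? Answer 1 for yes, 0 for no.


Check all 4 assignments:
p=0, q=0: 1
p=0, q=1: 1
p=1, q=0: 1
p=1, q=1: 1
Satisfying count = 4/4.
Tautology iff count = 4: yes.

1


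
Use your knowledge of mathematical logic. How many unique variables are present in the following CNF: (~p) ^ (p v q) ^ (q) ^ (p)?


Identify each variable that appears in the formula.
Variables found: p, q
Count = 2

2


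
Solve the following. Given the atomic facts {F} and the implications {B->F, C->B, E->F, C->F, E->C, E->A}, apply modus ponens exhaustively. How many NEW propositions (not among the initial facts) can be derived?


Initial facts: {F}
Apply modus ponens to closure:
  (no implication fires)
Final known: {F}
New propositions: {(none)}
Count = 0

0


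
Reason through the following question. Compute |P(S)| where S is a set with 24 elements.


The power set of a set with n elements has 2^n elements.
|P(S)| = 2^24 = 16777216

16777216


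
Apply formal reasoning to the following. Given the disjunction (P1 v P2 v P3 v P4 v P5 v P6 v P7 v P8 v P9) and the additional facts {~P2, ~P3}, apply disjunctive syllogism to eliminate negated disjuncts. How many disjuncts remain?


Original disjuncts (9): P1, P2, P3, P4, P5, P6, P7, P8, P9
Negated (eliminate): ~P2, ~P3
Remaining disjuncts: P1, P4, P5, P6, P7, P8, P9
Count = 9 - 2 = 7

7


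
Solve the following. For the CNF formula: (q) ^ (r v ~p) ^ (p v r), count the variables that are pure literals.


Check each variable for pure literal status:
p: mixed (not pure)
q: pure positive
r: pure positive
Pure literal count = 2

2


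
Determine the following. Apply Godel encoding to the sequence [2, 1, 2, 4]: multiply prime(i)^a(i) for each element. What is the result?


Encode each element as an exponent of the corresponding prime:
  2^2 = 4
  3^1 = 3
  5^2 = 25
  7^4 = 2401
Product = 4 * 3 * 25 * 2401 = 720300

720300


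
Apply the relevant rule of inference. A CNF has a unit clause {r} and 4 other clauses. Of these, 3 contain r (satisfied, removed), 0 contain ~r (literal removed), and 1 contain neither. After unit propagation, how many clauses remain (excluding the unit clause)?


Satisfied (removed): 3
Shortened (remain): 0
Unchanged (remain): 1
Remaining = 0 + 1 = 1

1


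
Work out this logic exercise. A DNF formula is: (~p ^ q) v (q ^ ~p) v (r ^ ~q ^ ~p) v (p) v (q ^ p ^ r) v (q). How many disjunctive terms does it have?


A DNF formula is a disjunction of terms (conjunctions).
Terms are separated by v.
Counting the disjuncts: 6 terms.

6


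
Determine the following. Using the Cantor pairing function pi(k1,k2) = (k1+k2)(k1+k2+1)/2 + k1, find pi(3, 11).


k1 + k2 = 14
(k1+k2)(k1+k2+1)/2 = 14 * 15 / 2 = 105
pi = 105 + 3 = 108

108


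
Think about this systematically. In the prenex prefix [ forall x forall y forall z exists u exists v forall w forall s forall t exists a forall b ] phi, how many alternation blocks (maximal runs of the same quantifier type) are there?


Quantifier-type sequence: A A A E E A A A E A  (A=forall, E=exists)
Group into maximal same-type runs:
  Ax3 | Ex2 | Ax3 | Ex1 | Ax1
Number of blocks = 5

5


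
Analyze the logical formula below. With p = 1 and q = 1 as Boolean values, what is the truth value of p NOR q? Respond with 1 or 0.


p = 1, q = 1
Operation: p NOR q
Evaluate: 1 NOR 1 = 0

0


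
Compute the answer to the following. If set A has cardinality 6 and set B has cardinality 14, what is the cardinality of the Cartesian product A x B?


The Cartesian product A x B contains all ordered pairs (a, b).
|A x B| = |A| * |B| = 6 * 14 = 84

84


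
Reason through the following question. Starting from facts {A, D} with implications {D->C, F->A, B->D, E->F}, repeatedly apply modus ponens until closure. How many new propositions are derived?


Initial facts: {A, D}
Apply modus ponens to closure:
  D and D->C  =>  C
Final known: {A, C, D}
New propositions: {C}
Count = 1

1


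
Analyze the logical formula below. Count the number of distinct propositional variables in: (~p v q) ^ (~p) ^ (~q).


Identify each variable that appears in the formula.
Variables found: p, q
Count = 2

2


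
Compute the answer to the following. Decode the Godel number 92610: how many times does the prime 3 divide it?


Factorize 92610 by dividing by 3 repeatedly.
Division steps: 3 divides 92610 exactly 3 time(s).
Exponent of 3 = 3

3


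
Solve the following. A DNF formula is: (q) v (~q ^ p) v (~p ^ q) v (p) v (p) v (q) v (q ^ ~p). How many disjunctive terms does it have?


A DNF formula is a disjunction of terms (conjunctions).
Terms are separated by v.
Counting the disjuncts: 7 terms.

7


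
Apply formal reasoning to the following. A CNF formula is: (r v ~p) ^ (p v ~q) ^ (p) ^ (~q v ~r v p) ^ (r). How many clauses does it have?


A CNF formula is a conjunction of clauses.
Clauses are separated by ^.
Counting the conjuncts: 5 clauses.

5


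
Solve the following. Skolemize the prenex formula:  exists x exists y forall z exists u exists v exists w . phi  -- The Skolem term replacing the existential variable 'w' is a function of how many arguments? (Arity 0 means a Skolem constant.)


Quantifier prefix: exists x exists y forall z exists u exists v exists w
'w' is existentially quantified at position 6.
Universal variables preceding it: z
Skolem function arity = 1

1


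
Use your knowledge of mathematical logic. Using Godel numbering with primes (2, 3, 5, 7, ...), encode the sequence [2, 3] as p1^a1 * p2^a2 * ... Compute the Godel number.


Encode each element as an exponent of the corresponding prime:
  2^2 = 4
  3^3 = 27
Product = 4 * 27 = 108

108


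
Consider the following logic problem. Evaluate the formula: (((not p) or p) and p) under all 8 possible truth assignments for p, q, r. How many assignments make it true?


Check all 8 assignments:
p=0, q=0, r=0: 0
p=0, q=0, r=1: 0
p=0, q=1, r=0: 0
p=0, q=1, r=1: 0
p=1, q=0, r=0: 1
p=1, q=0, r=1: 1
p=1, q=1, r=0: 1
p=1, q=1, r=1: 1
Count of True = 4

4


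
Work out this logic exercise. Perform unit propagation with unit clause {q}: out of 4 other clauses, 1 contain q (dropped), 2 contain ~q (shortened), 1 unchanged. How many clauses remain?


Satisfied (removed): 1
Shortened (remain): 2
Unchanged (remain): 1
Remaining = 2 + 1 = 3

3


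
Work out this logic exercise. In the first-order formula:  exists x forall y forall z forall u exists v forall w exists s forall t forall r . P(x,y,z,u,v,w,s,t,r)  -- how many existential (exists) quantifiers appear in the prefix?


Quantifier prefix: exists x forall y forall z forall u exists v forall w exists s forall t forall r
Mark each quantifier type:
  E U U U E U E U U
Universal count = 6, Existential count = 3
Asked for existential (exists) quantifiers: 3

3


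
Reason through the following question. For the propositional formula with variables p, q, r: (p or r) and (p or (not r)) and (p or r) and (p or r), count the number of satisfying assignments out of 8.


Evaluate all 8 assignments for p, q, r:
p=0, q=0, r=0: 0
p=0, q=0, r=1: 0
p=0, q=1, r=0: 0
p=0, q=1, r=1: 0
p=1, q=0, r=0: 1
p=1, q=0, r=1: 1
p=1, q=1, r=0: 1
p=1, q=1, r=1: 1
Satisfying count = 4

4


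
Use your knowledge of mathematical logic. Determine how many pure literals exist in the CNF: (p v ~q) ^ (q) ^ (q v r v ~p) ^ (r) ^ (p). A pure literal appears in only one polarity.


Check each variable for pure literal status:
p: mixed (not pure)
q: mixed (not pure)
r: pure positive
Pure literal count = 1

1


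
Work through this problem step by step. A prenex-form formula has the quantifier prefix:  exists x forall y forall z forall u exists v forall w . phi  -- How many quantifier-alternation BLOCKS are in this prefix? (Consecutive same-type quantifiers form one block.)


Quantifier-type sequence: E A A A E A  (A=forall, E=exists)
Group into maximal same-type runs:
  Ex1 | Ax3 | Ex1 | Ax1
Number of blocks = 4

4


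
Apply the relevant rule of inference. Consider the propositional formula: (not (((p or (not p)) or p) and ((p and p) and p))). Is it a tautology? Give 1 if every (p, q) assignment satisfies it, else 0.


Check all 4 assignments:
p=0, q=0: 1
p=0, q=1: 1
p=1, q=0: 0
p=1, q=1: 0
Satisfying count = 2/4.
Tautology iff count = 4: no.

0


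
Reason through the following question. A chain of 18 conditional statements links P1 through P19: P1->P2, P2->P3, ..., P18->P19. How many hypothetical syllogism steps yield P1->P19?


With 18 implications in a chain connecting 19 propositions:
P1->P2, P2->P3, ..., P18->P19
Steps needed = (number of implications) - 1 = 18 - 1 = 17

17


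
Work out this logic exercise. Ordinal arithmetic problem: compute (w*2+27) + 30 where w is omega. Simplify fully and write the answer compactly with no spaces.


Compute (w*2+27) + 30.
Ordinal + is associative but NOT commutative; for finite n>0, n + w = w but w + n stays w+n.
By associativity: (w*2+27) + 30 = w*2 + (27+30) = w*2+57.
Result = w*2+57

w*2+57


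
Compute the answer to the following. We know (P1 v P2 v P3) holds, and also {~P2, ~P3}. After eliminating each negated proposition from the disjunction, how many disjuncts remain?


Original disjuncts (3): P1, P2, P3
Negated (eliminate): ~P2, ~P3
Remaining disjuncts: P1
Count = 3 - 2 = 1

1


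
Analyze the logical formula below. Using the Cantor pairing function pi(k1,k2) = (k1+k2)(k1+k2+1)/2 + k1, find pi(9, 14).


k1 + k2 = 23
(k1+k2)(k1+k2+1)/2 = 23 * 24 / 2 = 276
pi = 276 + 9 = 285

285


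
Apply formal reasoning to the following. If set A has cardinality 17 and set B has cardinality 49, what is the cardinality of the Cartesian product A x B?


The Cartesian product A x B contains all ordered pairs (a, b).
|A x B| = |A| * |B| = 17 * 49 = 833

833


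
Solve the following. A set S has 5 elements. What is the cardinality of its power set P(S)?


The power set of a set with n elements has 2^n elements.
|P(S)| = 2^5 = 32

32


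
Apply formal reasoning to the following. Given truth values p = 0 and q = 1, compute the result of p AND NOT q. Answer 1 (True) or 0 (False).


p = 0, q = 1
Operation: p AND NOT q
Evaluate: 0 AND NOT 1 = 0

0


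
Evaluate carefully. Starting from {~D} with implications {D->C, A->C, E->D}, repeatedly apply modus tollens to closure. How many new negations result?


Initial negated facts: {~D}
Apply modus tollens to closure:
  ~D and E->D  =>  ~E
Final negated: {~D, ~E}
New negations: {~E}
Count = 1

1
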